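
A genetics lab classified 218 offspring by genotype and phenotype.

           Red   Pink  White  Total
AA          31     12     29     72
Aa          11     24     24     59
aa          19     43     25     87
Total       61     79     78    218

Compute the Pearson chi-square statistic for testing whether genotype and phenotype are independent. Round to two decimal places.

Grand total N = 218.
Expected counts (row total × column total / N):
  AA, Red: 72×61/218 = 20.147
  AA, Pink: 72×79/218 = 26.092
  AA, White: 72×78/218 = 25.761
  Aa, Red: 59×61/218 = 16.509
  Aa, Pink: 59×79/218 = 21.381
  Aa, White: 59×78/218 = 21.110
  aa, Red: 87×61/218 = 24.344
  aa, Pink: 87×79/218 = 31.528
  aa, White: 87×78/218 = 31.128
Contributions (O − E)²/E:
  (31 − 20.147)²/20.147 = 5.8464
  (12 − 26.092)²/26.092 = 7.6109
  (29 − 25.761)²/25.761 = 0.4072
  (11 − 16.509)²/16.509 = 1.8383
  (24 − 21.381)²/21.381 = 0.3208
  (24 − 21.110)²/21.110 = 0.3956
  (19 − 24.344)²/24.344 = 1.1731
  (43 − 31.528)²/31.528 = 4.1743
  (25 − 31.128)²/31.128 = 1.2064
χ² = 5.8464 + 7.6109 + 0.4072 + 1.8383 + 0.3208 + 0.3956 + 1.1731 + 4.1743 + 1.2064 = 22.97

22.97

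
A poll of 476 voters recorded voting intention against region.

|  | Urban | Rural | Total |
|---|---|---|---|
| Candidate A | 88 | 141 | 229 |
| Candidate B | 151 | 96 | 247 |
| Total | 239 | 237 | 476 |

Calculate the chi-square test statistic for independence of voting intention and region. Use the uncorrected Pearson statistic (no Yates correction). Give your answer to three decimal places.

24.505

Grand total N = 476.
Expected counts (row total × column total / N):
  Candidate A, Urban: 229×239/476 = 114.9811
  Candidate A, Rural: 229×237/476 = 114.0189
  Candidate B, Urban: 247×239/476 = 124.0189
  Candidate B, Rural: 247×237/476 = 122.9811
Contributions (O − E)²/E:
  (88 − 114.9811)²/114.9811 = 6.3313
  (141 − 114.0189)²/114.0189 = 6.3847
  (151 − 124.0189)²/124.0189 = 5.8699
  (96 − 122.9811)²/122.9811 = 5.9194
χ² = 6.3313 + 6.3847 + 5.8699 + 5.9194 = 24.505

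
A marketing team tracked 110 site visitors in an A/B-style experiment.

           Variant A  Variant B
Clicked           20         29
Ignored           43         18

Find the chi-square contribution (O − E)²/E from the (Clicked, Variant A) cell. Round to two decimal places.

2.32

Row total (Clicked) = 49; column total (Variant A) = 63; N = 110.
Expected count E = 49 × 63 / 110 = 28.064.
Contribution = (O − E)²/E = (20 − 28.064)² / 28.064 = 2.32.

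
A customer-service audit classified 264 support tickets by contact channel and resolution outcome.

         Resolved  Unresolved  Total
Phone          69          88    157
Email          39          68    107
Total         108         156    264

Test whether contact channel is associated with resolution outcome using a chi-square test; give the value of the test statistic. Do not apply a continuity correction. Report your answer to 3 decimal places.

1.481

Grand total N = 264.
Expected counts (row total × column total / N):
  Phone, Resolved: 157×108/264 = 64.2273
  Phone, Unresolved: 157×156/264 = 92.7727
  Email, Resolved: 107×108/264 = 43.7727
  Email, Unresolved: 107×156/264 = 63.2273
Contributions (O − E)²/E:
  (69 − 64.2273)²/64.2273 = 0.3547
  (88 − 92.7727)²/92.7727 = 0.2455
  (39 − 43.7727)²/43.7727 = 0.5204
  (68 − 63.2273)²/63.2273 = 0.3603
χ² = 0.3547 + 0.2455 + 0.5204 + 0.3603 = 1.481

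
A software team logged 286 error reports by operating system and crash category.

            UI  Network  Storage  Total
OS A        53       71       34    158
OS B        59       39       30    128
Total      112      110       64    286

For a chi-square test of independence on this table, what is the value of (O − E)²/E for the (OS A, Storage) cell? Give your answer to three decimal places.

0.052

Row total (OS A) = 158; column total (Storage) = 64; N = 286.
Expected count E = 158 × 64 / 286 = 35.3566.
Contribution = (O − E)²/E = (34 − 35.3566)² / 35.3566 = 0.052.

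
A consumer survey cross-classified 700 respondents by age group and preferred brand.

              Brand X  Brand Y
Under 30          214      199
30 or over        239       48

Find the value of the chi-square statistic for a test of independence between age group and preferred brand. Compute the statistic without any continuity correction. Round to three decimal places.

73.389

Row totals: 413, 287. Column totals: 453, 247. Grand total N = 700.
Expected counts (row total × column total / N):
  Under 30, Brand X: 413×453/700 = 267.2700
  Under 30, Brand Y: 413×247/700 = 145.7300
  30 or over, Brand X: 287×453/700 = 185.7300
  30 or over, Brand Y: 287×247/700 = 101.2700
Contributions (O − E)²/E:
  (214 − 267.2700)²/267.2700 = 10.6173
  (199 − 145.7300)²/145.7300 = 19.4723
  (239 − 185.7300)²/185.7300 = 15.2786
  (48 − 101.2700)²/101.2700 = 28.0211
χ² = 10.6173 + 19.4723 + 15.2786 + 28.0211 = 73.389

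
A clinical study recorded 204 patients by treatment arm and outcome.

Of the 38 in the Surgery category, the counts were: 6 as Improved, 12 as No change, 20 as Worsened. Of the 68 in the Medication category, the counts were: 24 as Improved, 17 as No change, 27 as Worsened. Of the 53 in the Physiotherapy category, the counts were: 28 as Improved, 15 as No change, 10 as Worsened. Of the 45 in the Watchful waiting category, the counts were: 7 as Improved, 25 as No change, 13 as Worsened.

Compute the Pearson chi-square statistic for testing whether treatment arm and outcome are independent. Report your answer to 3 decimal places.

Row totals: 38, 68, 53, 45. Column totals: 65, 69, 70. Grand total N = 204.
Expected counts (row total × column total / N):
  Surgery, Improved: 38×65/204 = 12.1078
  Surgery, No change: 38×69/204 = 12.8529
  Surgery, Worsened: 38×70/204 = 13.0392
  Medication, Improved: 68×65/204 = 21.6667
  Medication, No change: 68×69/204 = 23.0000
  Medication, Worsened: 68×70/204 = 23.3333
  Physiotherapy, Improved: 53×65/204 = 16.8873
  Physiotherapy, No change: 53×69/204 = 17.9265
  Physiotherapy, Worsened: 53×70/204 = 18.1863
  Watchful waiting, Improved: 45×65/204 = 14.3382
  Watchful waiting, No change: 45×69/204 = 15.2206
  Watchful waiting, Worsened: 45×70/204 = 15.4412
Contributions (O − E)²/E:
  (6 − 12.1078)²/12.1078 = 3.0811
  (12 − 12.8529)²/12.8529 = 0.0566
  (20 − 13.0392)²/13.0392 = 3.7159
  (24 − 21.6667)²/21.6667 = 0.2513
  (17 − 23.0000)²/23.0000 = 1.5652
  (27 − 23.3333)²/23.3333 = 0.5762
  (28 − 16.8873)²/16.8873 = 7.3127
  (15 − 17.9265)²/17.9265 = 0.4778
  (10 − 18.1863)²/18.1863 = 3.6849
  (7 − 14.3382)²/14.3382 = 3.7556
  (25 − 15.2206)²/15.2206 = 6.2834
  (13 − 15.4412)²/15.4412 = 0.3859
χ² = 3.0811 + 0.0566 + 3.7159 + 0.2513 + 1.5652 + 0.5762 + 7.3127 + 0.4778 + 3.6849 + 3.7556 + 6.2834 + 0.3859 = 31.147

31.147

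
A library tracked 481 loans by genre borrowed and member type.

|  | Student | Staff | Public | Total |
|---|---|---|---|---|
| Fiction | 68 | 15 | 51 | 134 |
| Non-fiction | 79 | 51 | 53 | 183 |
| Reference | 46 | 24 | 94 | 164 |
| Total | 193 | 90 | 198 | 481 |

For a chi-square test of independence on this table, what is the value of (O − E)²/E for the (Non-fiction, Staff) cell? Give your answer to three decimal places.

8.202

Row total (Non-fiction) = 183; column total (Staff) = 90; N = 481.
Expected count E = 183 × 90 / 481 = 34.2412.
Contribution = (O − E)²/E = (51 − 34.2412)² / 34.2412 = 8.202.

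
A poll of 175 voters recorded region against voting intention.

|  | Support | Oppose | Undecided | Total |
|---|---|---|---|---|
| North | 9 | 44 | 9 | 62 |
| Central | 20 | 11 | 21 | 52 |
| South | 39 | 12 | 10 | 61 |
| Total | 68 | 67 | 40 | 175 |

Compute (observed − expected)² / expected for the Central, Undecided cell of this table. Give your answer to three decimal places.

6.989

Row total (Central) = 52; column total (Undecided) = 40; N = 175.
Expected count E = 52 × 40 / 175 = 11.8857.
Contribution = (O − E)²/E = (21 − 11.8857)² / 11.8857 = 6.989.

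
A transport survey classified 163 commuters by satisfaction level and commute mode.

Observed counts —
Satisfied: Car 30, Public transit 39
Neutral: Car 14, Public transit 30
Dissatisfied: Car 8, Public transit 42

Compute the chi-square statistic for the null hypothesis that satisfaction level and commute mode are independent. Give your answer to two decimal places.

10.08

Row totals: 69, 44, 50. Column totals: 52, 111. Grand total N = 163.
Expected counts (row total × column total / N):
  Satisfied, Car: 69×52/163 = 22.012
  Satisfied, Public transit: 69×111/163 = 46.988
  Neutral, Car: 44×52/163 = 14.037
  Neutral, Public transit: 44×111/163 = 29.963
  Dissatisfied, Car: 50×52/163 = 15.951
  Dissatisfied, Public transit: 50×111/163 = 34.049
Contributions (O − E)²/E:
  (30 − 22.012)²/22.012 = 2.8988
  (39 − 46.988)²/46.988 = 1.3580
  (14 − 14.037)²/14.037 = 0.0001
  (30 − 29.963)²/29.963 = 0.0000
  (8 − 15.951)²/15.951 = 3.9633
  (42 − 34.049)²/34.049 = 1.8567
χ² = 2.8988 + 1.3580 + 0.0001 + 0.0000 + 3.9633 + 1.8567 = 10.08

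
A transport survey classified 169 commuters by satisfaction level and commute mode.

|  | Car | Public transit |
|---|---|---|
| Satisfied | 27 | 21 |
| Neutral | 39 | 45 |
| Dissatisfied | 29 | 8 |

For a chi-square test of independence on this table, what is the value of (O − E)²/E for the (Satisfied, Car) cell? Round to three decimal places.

0.000

Row total (Satisfied) = 48; column total (Car) = 95; N = 169.
Expected count E = 48 × 95 / 169 = 26.98225.
Contribution = (O − E)²/E = (27 − 26.98225)² / 26.98225 = 0.000.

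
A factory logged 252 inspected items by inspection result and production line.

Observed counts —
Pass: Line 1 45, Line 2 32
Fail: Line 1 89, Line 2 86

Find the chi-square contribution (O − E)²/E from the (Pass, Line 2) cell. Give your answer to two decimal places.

Row total (Pass) = 77; column total (Line 2) = 118; N = 252.
Expected count E = 77 × 118 / 252 = 36.056.
Contribution = (O − E)²/E = (32 − 36.056)² / 36.056 = 0.46.

0.46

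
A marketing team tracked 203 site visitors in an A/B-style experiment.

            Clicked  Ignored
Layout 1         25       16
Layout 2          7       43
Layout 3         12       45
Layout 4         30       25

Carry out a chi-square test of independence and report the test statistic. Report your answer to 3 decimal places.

35.133

Row totals: 41, 50, 57, 55. Column totals: 74, 129. Grand total N = 203.
Expected counts (row total × column total / N):
  Layout 1, Clicked: 41×74/203 = 14.9458
  Layout 1, Ignored: 41×129/203 = 26.0542
  Layout 2, Clicked: 50×74/203 = 18.2266
  Layout 2, Ignored: 50×129/203 = 31.7734
  Layout 3, Clicked: 57×74/203 = 20.7783
  Layout 3, Ignored: 57×129/203 = 36.2217
  Layout 4, Clicked: 55×74/203 = 20.0493
  Layout 4, Ignored: 55×129/203 = 34.9507
Contributions (O − E)²/E:
  (25 − 14.9458)²/14.9458 = 6.7636
  (16 − 26.0542)²/26.0542 = 3.8799
  (7 − 18.2266)²/18.2266 = 6.9150
  (43 − 31.7734)²/31.7734 = 3.9667
  (12 − 20.7783)²/20.7783 = 3.7086
  (45 − 36.2217)²/36.2217 = 2.1274
  (30 − 20.0493)²/20.0493 = 4.9386
  (25 − 34.9507)²/34.9507 = 2.8330
χ² = 6.7636 + 3.8799 + 6.9150 + 3.9667 + 3.7086 + 2.1274 + 4.9386 + 2.8330 = 35.133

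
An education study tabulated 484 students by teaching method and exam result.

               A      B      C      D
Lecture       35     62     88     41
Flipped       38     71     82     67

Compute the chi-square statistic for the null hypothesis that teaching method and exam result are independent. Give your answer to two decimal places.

5.11

Row totals: 226, 258. Column totals: 73, 133, 170, 108. Grand total N = 484.
Expected counts (row total × column total / N):
  Lecture, A: 226×73/484 = 34.087
  Lecture, B: 226×133/484 = 62.103
  Lecture, C: 226×170/484 = 79.380
  Lecture, D: 226×108/484 = 50.430
  Flipped, A: 258×73/484 = 38.913
  Flipped, B: 258×133/484 = 70.897
  Flipped, C: 258×170/484 = 90.620
  Flipped, D: 258×108/484 = 57.570
Contributions (O − E)²/E:
  (35 − 34.087)²/34.087 = 0.0245
  (62 − 62.103)²/62.103 = 0.0002
  (88 − 79.380)²/79.380 = 0.9361
  (41 − 50.430)²/50.430 = 1.7633
  (38 − 38.913)²/38.913 = 0.0214
  (71 − 70.897)²/70.897 = 0.0001
  (82 − 90.620)²/90.620 = 0.8200
  (67 − 57.570)²/57.570 = 1.5446
χ² = 0.0245 + 0.0002 + 0.9361 + 1.7633 + 0.0214 + 0.0001 + 0.8200 + 1.5446 = 5.11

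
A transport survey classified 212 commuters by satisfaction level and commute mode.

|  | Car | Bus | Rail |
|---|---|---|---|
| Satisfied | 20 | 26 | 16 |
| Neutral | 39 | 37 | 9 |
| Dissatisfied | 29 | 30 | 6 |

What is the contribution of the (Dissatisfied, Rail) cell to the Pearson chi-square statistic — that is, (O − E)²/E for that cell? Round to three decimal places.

Row total (Dissatisfied) = 65; column total (Rail) = 31; N = 212.
Expected count E = 65 × 31 / 212 = 9.5047.
Contribution = (O − E)²/E = (6 − 9.5047)² / 9.5047 = 1.292.

1.292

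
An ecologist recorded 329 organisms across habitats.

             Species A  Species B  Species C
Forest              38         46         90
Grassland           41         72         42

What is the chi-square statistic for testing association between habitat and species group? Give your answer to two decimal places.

22.27

Row totals: 174, 155. Column totals: 79, 118, 132. Grand total N = 329.
Expected counts (row total × column total / N):
  Forest, Species A: 174×79/329 = 41.781
  Forest, Species B: 174×118/329 = 62.407
  Forest, Species C: 174×132/329 = 69.812
  Grassland, Species A: 155×79/329 = 37.219
  Grassland, Species B: 155×118/329 = 55.593
  Grassland, Species C: 155×132/329 = 62.188
Contributions (O − E)²/E:
  (38 − 41.781)²/41.781 = 0.3422
  (46 − 62.407)²/62.407 = 4.3135
  (90 − 69.812)²/69.812 = 5.8379
  (41 − 37.219)²/37.219 = 0.3841
  (72 − 55.593)²/55.593 = 4.8422
  (42 − 62.188)²/62.188 = 6.5536
χ² = 0.3422 + 4.3135 + 5.8379 + 0.3841 + 4.8422 + 6.5536 = 22.27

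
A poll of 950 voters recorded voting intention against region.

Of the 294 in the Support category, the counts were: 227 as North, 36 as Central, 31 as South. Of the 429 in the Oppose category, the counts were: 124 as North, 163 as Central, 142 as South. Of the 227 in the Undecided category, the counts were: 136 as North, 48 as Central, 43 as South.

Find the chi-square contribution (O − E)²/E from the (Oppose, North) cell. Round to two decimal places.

Row total (Oppose) = 429; column total (North) = 487; N = 950.
Expected count E = 429 × 487 / 950 = 219.919.
Contribution = (O − E)²/E = (124 − 219.919)² / 219.919 = 41.84.

41.84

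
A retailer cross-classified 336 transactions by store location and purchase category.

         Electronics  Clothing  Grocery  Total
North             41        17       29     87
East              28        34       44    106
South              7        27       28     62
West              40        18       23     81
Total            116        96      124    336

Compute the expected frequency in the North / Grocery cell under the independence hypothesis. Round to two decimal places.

32.11

Row total (North) = 87; column total (Grocery) = 124; grand total N = 336.
Expected count = (row total × column total) / N = 87 × 124 / 336 = 32.11.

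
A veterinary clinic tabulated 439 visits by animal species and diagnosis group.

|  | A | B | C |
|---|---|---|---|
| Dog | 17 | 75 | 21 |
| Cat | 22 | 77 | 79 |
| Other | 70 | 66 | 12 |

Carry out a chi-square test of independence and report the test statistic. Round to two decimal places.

98.72

Row totals: 113, 178, 148. Column totals: 109, 218, 112. Grand total N = 439.
Expected counts (row total × column total / N):
  Dog, A: 113×109/439 = 28.0569
  Dog, B: 113×218/439 = 56.1139
  Dog, C: 113×112/439 = 28.8292
  Cat, A: 178×109/439 = 44.1959
  Cat, B: 178×218/439 = 88.3918
  Cat, C: 178×112/439 = 45.4123
  Other, A: 148×109/439 = 36.7472
  Other, B: 148×218/439 = 73.4943
  Other, C: 148×112/439 = 37.7585
Contributions (O − E)²/E:
  (17 − 28.0569)²/28.0569 = 4.3574
  (75 − 56.1139)²/56.1139 = 6.3564
  (21 − 28.8292)²/28.8292 = 2.1262
  (22 − 44.1959)²/44.1959 = 11.1471
  (77 − 88.3918)²/88.3918 = 1.4682
  (79 − 45.4123)²/45.4123 = 24.8420
  (70 − 36.7472)²/36.7472 = 30.0907
  (66 − 73.4943)²/73.4943 = 0.7642
  (12 − 37.7585)²/37.7585 = 17.5722
χ² = 4.3574 + 6.3564 + 2.1262 + 11.1471 + 1.4682 + 24.8420 + 30.0907 + 0.7642 + 17.5722 = 98.72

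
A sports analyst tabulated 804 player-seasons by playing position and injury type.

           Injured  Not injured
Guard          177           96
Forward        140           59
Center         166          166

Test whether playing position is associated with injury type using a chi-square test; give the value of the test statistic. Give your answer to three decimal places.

Row totals: 273, 199, 332. Column totals: 483, 321. Grand total N = 804.
Expected counts (row total × column total / N):
  Guard, Injured: 273×483/804 = 164.0037
  Guard, Not injured: 273×321/804 = 108.9963
  Forward, Injured: 199×483/804 = 119.5485
  Forward, Not injured: 199×321/804 = 79.4515
  Center, Injured: 332×483/804 = 199.4478
  Center, Not injured: 332×321/804 = 132.5522
Contributions (O − E)²/E:
  (177 − 164.0037)²/164.0037 = 1.0299
  (96 − 108.9963)²/108.9963 = 1.5496
  (140 − 119.5485)²/119.5485 = 3.4987
  (59 − 79.4515)²/79.4515 = 5.2644
  (166 − 199.4478)²/199.4478 = 5.6093
  (166 − 132.5522)²/132.5522 = 8.4401
χ² = 1.0299 + 1.5496 + 3.4987 + 5.2644 + 5.6093 + 8.4401 = 25.392

25.392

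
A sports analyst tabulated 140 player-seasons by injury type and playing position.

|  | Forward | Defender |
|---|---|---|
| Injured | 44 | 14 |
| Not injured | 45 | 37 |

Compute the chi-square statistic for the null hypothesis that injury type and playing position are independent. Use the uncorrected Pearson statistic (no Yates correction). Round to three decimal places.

Row totals: 58, 82. Column totals: 89, 51. Grand total N = 140.
Expected counts (row total × column total / N):
  Injured, Forward: 58×89/140 = 36.8714
  Injured, Defender: 58×51/140 = 21.1286
  Not injured, Forward: 82×89/140 = 52.1286
  Not injured, Defender: 82×51/140 = 29.8714
Contributions (O − E)²/E:
  (44 − 36.8714)²/36.8714 = 1.3782
  (14 − 21.1286)²/21.1286 = 2.4051
  (45 − 52.1286)²/52.1286 = 0.9748
  (37 − 29.8714)²/29.8714 = 1.7012
χ² = 1.3782 + 2.4051 + 0.9748 + 1.7012 = 6.459

6.459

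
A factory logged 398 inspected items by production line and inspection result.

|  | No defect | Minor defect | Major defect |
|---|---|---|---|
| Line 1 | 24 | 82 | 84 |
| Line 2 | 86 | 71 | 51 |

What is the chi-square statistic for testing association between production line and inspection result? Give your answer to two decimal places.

Row totals: 190, 208. Column totals: 110, 153, 135. Grand total N = 398.
Expected counts (row total × column total / N):
  Line 1, No defect: 190×110/398 = 52.513
  Line 1, Minor defect: 190×153/398 = 73.040
  Line 1, Major defect: 190×135/398 = 64.447
  Line 2, No defect: 208×110/398 = 57.487
  Line 2, Minor defect: 208×153/398 = 79.960
  Line 2, Major defect: 208×135/398 = 70.553
Contributions (O − E)²/E:
  (24 − 52.513)²/52.513 = 15.4817
  (82 − 73.040)²/73.040 = 1.0991
  (84 − 64.447)²/64.447 = 5.9323
  (86 − 57.487)²/57.487 = 14.1422
  (71 − 79.960)²/79.960 = 1.0040
  (51 − 70.553)²/70.553 = 5.4189
χ² = 15.4817 + 1.0991 + 5.9323 + 14.1422 + 1.0040 + 5.4189 = 43.08

43.08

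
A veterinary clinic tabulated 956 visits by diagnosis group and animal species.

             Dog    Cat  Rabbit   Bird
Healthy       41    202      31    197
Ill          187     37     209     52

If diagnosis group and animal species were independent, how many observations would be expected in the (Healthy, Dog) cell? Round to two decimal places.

Row total (Healthy) = 471; column total (Dog) = 228; grand total N = 956.
Expected count = (row total × column total) / N = 471 × 228 / 956 = 112.33.

112.33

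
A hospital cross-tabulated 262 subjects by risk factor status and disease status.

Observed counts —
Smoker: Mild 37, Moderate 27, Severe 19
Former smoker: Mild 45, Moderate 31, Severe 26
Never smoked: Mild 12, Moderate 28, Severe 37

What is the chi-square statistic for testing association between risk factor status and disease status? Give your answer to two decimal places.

22.88

Row totals: 83, 102, 77. Column totals: 94, 86, 82. Grand total N = 262.
Expected counts (row total × column total / N):
  Smoker, Mild: 83×94/262 = 29.779
  Smoker, Moderate: 83×86/262 = 27.244
  Smoker, Severe: 83×82/262 = 25.977
  Former smoker, Mild: 102×94/262 = 36.595
  Former smoker, Moderate: 102×86/262 = 33.481
  Former smoker, Severe: 102×82/262 = 31.924
  Never smoked, Mild: 77×94/262 = 27.626
  Never smoked, Moderate: 77×86/262 = 25.275
  Never smoked, Severe: 77×82/262 = 24.099
Contributions (O − E)²/E:
  (37 − 29.779)²/29.779 = 1.7510
  (27 − 27.244)²/27.244 = 0.0022
  (19 − 25.977)²/25.977 = 1.8739
  (45 − 36.595)²/36.595 = 1.9304
  (31 − 33.481)²/33.481 = 0.1838
  (26 − 31.924)²/31.924 = 1.0993
  (12 − 27.626)²/27.626 = 8.8385
  (28 − 25.275)²/25.275 = 0.2938
  (37 − 24.099)²/24.099 = 6.9063
χ² = 1.7510 + 0.0022 + 1.8739 + 1.9304 + 0.1838 + 1.0993 + 8.8385 + 0.2938 + 6.9063 = 22.88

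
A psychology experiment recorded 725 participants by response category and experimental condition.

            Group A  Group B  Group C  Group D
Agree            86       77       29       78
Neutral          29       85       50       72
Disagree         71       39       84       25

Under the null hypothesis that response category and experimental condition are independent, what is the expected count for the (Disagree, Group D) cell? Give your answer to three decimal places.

Row total (Disagree) = 219; column total (Group D) = 175; grand total N = 725.
Expected count = (row total × column total) / N = 219 × 175 / 725 = 52.862.

52.862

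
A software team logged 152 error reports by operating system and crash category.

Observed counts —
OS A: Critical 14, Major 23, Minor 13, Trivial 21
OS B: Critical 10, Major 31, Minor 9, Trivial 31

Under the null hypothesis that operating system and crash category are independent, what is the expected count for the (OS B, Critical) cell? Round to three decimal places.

12.789

Row total (OS B) = 81; column total (Critical) = 24; grand total N = 152.
Expected count = (row total × column total) / N = 81 × 24 / 152 = 12.789.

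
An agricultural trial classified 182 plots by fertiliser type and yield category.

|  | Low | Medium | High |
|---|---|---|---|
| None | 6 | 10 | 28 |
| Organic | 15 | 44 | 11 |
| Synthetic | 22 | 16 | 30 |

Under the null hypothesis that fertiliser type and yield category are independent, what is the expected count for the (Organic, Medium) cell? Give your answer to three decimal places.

26.923

Row total (Organic) = 70; column total (Medium) = 70; grand total N = 182.
Expected count = (row total × column total) / N = 70 × 70 / 182 = 26.923.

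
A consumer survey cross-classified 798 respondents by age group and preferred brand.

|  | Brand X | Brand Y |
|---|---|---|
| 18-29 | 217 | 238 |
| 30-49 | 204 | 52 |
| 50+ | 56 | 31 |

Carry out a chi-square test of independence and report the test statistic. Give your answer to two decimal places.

70.61

Row totals: 455, 256, 87. Column totals: 477, 321. Grand total N = 798.
Expected counts (row total × column total / N):
  18-29, Brand X: 455×477/798 = 271.9737
  18-29, Brand Y: 455×321/798 = 183.0263
  30-49, Brand X: 256×477/798 = 153.0226
  30-49, Brand Y: 256×321/798 = 102.9774
  50+, Brand X: 87×477/798 = 52.0038
  50+, Brand Y: 87×321/798 = 34.9962
Contributions (O − E)²/E:
  (217 − 271.9737)²/271.9737 = 11.1118
  (238 − 183.0263)²/183.0263 = 16.5119
  (204 − 153.0226)²/153.0226 = 16.9824
  (52 − 102.9774)²/102.9774 = 25.2356
  (56 − 52.0038)²/52.0038 = 0.3071
  (31 − 34.9962)²/34.9962 = 0.4563
χ² = 11.1118 + 16.5119 + 16.9824 + 25.2356 + 0.3071 + 0.4563 = 70.61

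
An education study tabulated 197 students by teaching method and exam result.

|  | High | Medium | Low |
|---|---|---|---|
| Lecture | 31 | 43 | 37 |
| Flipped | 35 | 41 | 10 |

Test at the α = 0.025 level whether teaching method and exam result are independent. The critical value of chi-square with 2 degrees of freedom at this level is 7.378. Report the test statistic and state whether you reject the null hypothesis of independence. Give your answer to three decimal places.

12.835; reject H₀

Row totals: 111, 86. Column totals: 66, 84, 47. Grand total N = 197.
Expected counts (row total × column total / N):
  Lecture, High: 111×66/197 = 37.1878
  Lecture, Medium: 111×84/197 = 47.3299
  Lecture, Low: 111×47/197 = 26.4822
  Flipped, High: 86×66/197 = 28.8122
  Flipped, Medium: 86×84/197 = 36.6701
  Flipped, Low: 86×47/197 = 20.5178
Contributions (O − E)²/E:
  (31 − 37.1878)²/37.1878 = 1.0296
  (43 − 47.3299)²/47.3299 = 0.3961
  (37 − 26.4822)²/26.4822 = 4.1773
  (35 − 28.8122)²/28.8122 = 1.3289
  (41 − 36.6701)²/36.6701 = 0.5113
  (10 − 20.5178)²/20.5178 = 5.3916
χ² = 1.0296 + 0.3961 + 4.1773 + 1.3289 + 0.5113 + 5.3916 = 12.835
df = (2−1)(3−1) = 2. Since 12.835 > 7.378, reject the null hypothesis of independence at α = 0.025.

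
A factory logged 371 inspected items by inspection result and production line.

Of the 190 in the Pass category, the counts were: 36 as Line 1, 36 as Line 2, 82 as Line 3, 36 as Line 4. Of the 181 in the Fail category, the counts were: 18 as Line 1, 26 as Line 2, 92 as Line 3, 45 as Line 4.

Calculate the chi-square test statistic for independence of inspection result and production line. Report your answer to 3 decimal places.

8.975

Row totals: 190, 181. Column totals: 54, 62, 174, 81. Grand total N = 371.
Expected counts (row total × column total / N):
  Pass, Line 1: 190×54/371 = 27.6550
  Pass, Line 2: 190×62/371 = 31.7520
  Pass, Line 3: 190×174/371 = 89.1105
  Pass, Line 4: 190×81/371 = 41.4825
  Fail, Line 1: 181×54/371 = 26.3450
  Fail, Line 2: 181×62/371 = 30.2480
  Fail, Line 3: 181×174/371 = 84.8895
  Fail, Line 4: 181×81/371 = 39.5175
Contributions (O − E)²/E:
  (36 − 27.6550)²/27.6550 = 2.5181
  (36 − 31.7520)²/31.7520 = 0.5683
  (82 − 89.1105)²/89.1105 = 0.5674
  (36 − 41.4825)²/41.4825 = 0.7246
  (18 − 26.3450)²/26.3450 = 2.6433
  (26 − 30.2480)²/30.2480 = 0.5966
  (92 − 84.8895)²/84.8895 = 0.5956
  (45 − 39.5175)²/39.5175 = 0.7606
χ² = 2.5181 + 0.5683 + 0.5674 + 0.7246 + 2.6433 + 0.5966 + 0.5956 + 0.7606 = 8.975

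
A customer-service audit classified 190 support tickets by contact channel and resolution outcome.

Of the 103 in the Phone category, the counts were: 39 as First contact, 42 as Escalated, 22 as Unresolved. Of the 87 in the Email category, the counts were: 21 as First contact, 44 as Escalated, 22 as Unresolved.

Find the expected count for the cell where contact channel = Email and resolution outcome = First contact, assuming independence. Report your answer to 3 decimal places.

27.474

Row total (Email) = 87; column total (First contact) = 60; grand total N = 190.
Expected count = (row total × column total) / N = 87 × 60 / 190 = 27.474.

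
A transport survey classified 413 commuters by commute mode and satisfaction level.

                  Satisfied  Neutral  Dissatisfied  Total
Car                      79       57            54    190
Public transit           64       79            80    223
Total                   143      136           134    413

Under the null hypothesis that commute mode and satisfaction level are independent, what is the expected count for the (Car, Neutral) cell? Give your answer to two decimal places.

Row total (Car) = 190; column total (Neutral) = 136; grand total N = 413.
Expected count = (row total × column total) / N = 190 × 136 / 413 = 62.57.

62.57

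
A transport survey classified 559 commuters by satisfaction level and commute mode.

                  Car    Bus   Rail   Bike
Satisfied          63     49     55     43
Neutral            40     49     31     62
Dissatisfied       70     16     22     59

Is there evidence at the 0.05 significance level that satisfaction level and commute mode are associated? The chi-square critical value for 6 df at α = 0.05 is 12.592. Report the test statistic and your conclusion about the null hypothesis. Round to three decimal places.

43.493; reject H₀

Row totals: 210, 182, 167. Column totals: 173, 114, 108, 164. Grand total N = 559.
Expected counts (row total × column total / N):
  Satisfied, Car: 210×173/559 = 64.9911
  Satisfied, Bus: 210×114/559 = 42.8265
  Satisfied, Rail: 210×108/559 = 40.5725
  Satisfied, Bike: 210×164/559 = 61.6100
  Neutral, Car: 182×173/559 = 56.3256
  Neutral, Bus: 182×114/559 = 37.1163
  Neutral, Rail: 182×108/559 = 35.1628
  Neutral, Bike: 182×164/559 = 53.3953
  Dissatisfied, Car: 167×173/559 = 51.6834
  Dissatisfied, Bus: 167×114/559 = 34.0572
  Dissatisfied, Rail: 167×108/559 = 32.2648
  Dissatisfied, Bike: 167×164/559 = 48.9946
Contributions (O − E)²/E:
  (63 − 64.9911)²/64.9911 = 0.0610
  (49 − 42.8265)²/42.8265 = 0.8899
  (55 − 40.5725)²/40.5725 = 5.1304
  (43 − 61.6100)²/61.6100 = 5.6214
  (40 − 56.3256)²/56.3256 = 4.7319
  (49 − 37.1163)²/37.1163 = 3.8049
  (31 − 35.1628)²/35.1628 = 0.4928
  (62 − 53.3953)²/53.3953 = 1.3867
  (70 − 51.6834)²/51.6834 = 6.4914
  (16 − 34.0572)²/34.0572 = 9.5740
  (22 − 32.2648)²/32.2648 = 3.2657
  (59 − 48.9946)²/48.9946 = 2.0432
χ² = 0.0610 + 0.8899 + 5.1304 + 5.6214 + 4.7319 + 3.8049 + 0.4928 + 1.3867 + 6.4914 + 9.5740 + 3.2657 + 2.0432 = 43.493
df = (3−1)(4−1) = 6. Since 43.493 > 12.592, reject the null hypothesis of independence at α = 0.05.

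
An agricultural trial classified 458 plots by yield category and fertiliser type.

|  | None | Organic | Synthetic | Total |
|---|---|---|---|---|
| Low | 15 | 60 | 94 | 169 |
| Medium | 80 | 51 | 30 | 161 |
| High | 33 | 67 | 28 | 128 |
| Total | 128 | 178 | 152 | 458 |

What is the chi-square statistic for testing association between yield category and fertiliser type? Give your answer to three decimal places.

Grand total N = 458.
Expected counts (row total × column total / N):
  Low, None: 169×128/458 = 47.231441
  Low, Organic: 169×178/458 = 65.681223
  Low, Synthetic: 169×152/458 = 56.087336
  Medium, None: 161×128/458 = 44.995633
  Medium, Organic: 161×178/458 = 62.572052
  Medium, Synthetic: 161×152/458 = 53.432314
  High, None: 128×128/458 = 35.772926
  High, Organic: 128×178/458 = 49.746725
  High, Synthetic: 128×152/458 = 42.480349
Contributions (O − E)²/E:
  (15 − 47.231441)²/47.231441 = 21.9952
  (60 − 65.681223)²/65.681223 = 0.4914
  (94 − 56.087336)²/56.087336 = 25.6274
  (80 − 44.995633)²/44.995633 = 27.2317
  (51 − 62.572052)²/62.572052 = 2.1401
  (30 − 53.432314)²/53.432314 = 10.2761
  (33 − 35.772926)²/35.772926 = 0.2149
  (67 − 49.746725)²/49.746725 = 5.9838
  (28 − 42.480349)²/42.480349 = 4.9359
χ² = 21.9952 + 0.4914 + 25.6274 + 27.2317 + 2.1401 + 10.2761 + 0.2149 + 5.9838 + 4.9359 = 98.897

98.897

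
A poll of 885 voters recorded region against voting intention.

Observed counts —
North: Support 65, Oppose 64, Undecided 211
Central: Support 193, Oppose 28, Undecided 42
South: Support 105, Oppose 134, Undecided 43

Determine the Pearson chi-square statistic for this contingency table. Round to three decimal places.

325.265

Row totals: 340, 263, 282. Column totals: 363, 226, 296. Grand total N = 885.
Expected counts (row total × column total / N):
  North, Support: 340×363/885 = 139.45763
  North, Oppose: 340×226/885 = 86.82486
  North, Undecided: 340×296/885 = 113.71751
  Central, Support: 263×363/885 = 107.87458
  Central, Oppose: 263×226/885 = 67.16158
  Central, Undecided: 263×296/885 = 87.96384
  South, Support: 282×363/885 = 115.66780
  South, Oppose: 282×226/885 = 72.01356
  South, Undecided: 282×296/885 = 94.31864
Contributions (O − E)²/E:
  (65 − 139.45763)²/139.45763 = 39.7536
  (64 − 86.82486)²/86.82486 = 6.0003
  (211 − 113.71751)²/113.71751 = 83.2227
  (193 − 107.87458)²/107.87458 = 67.1737
  (28 − 67.16158)²/67.16158 = 22.8349
  (42 − 87.96384)²/87.96384 = 24.0175
  (105 − 115.66780)²/115.66780 = 0.9839
  (134 − 72.01356)²/72.01356 = 53.3555
  (43 − 94.31864)²/94.31864 = 27.9224
χ² = 39.7536 + 6.0003 + 83.2227 + 67.1737 + 22.8349 + 24.0175 + 0.9839 + 53.3555 + 27.9224 = 325.265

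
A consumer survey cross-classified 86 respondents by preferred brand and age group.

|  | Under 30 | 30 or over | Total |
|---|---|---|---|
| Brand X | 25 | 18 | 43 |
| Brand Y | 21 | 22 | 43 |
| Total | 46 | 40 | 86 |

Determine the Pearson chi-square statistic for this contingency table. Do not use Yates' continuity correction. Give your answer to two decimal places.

Grand total N = 86.
Expected counts (row total × column total / N):
  Brand X, Under 30: 43×46/86 = 23.000
  Brand X, 30 or over: 43×40/86 = 20.000
  Brand Y, Under 30: 43×46/86 = 23.000
  Brand Y, 30 or over: 43×40/86 = 20.000
Contributions (O − E)²/E:
  (25 − 23.000)²/23.000 = 0.1739
  (18 − 20.000)²/20.000 = 0.2000
  (21 − 23.000)²/23.000 = 0.1739
  (22 − 20.000)²/20.000 = 0.2000
χ² = 0.1739 + 0.2000 + 0.1739 + 0.2000 = 0.75

0.75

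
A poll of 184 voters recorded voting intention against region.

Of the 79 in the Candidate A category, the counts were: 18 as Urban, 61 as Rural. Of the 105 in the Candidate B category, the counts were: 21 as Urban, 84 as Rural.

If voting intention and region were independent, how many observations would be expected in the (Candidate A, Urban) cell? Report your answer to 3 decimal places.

Row total (Candidate A) = 79; column total (Urban) = 39; grand total N = 184.
Expected count = (row total × column total) / N = 79 × 39 / 184 = 16.745.

16.745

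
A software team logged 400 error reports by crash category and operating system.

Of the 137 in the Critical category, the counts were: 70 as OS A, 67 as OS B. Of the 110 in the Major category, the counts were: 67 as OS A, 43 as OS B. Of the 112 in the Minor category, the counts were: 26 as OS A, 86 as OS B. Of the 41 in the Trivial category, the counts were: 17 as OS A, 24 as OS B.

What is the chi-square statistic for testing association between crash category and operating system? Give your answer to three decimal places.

Row totals: 137, 110, 112, 41. Column totals: 180, 220. Grand total N = 400.
Expected counts (row total × column total / N):
  Critical, OS A: 137×180/400 = 61.6500
  Critical, OS B: 137×220/400 = 75.3500
  Major, OS A: 110×180/400 = 49.5000
  Major, OS B: 110×220/400 = 60.5000
  Minor, OS A: 112×180/400 = 50.4000
  Minor, OS B: 112×220/400 = 61.6000
  Trivial, OS A: 41×180/400 = 18.4500
  Trivial, OS B: 41×220/400 = 22.5500
Contributions (O − E)²/E:
  (70 − 61.6500)²/61.6500 = 1.1309
  (67 − 75.3500)²/75.3500 = 0.9253
  (67 − 49.5000)²/49.5000 = 6.1869
  (43 − 60.5000)²/60.5000 = 5.0620
  (26 − 50.4000)²/50.4000 = 11.8127
  (86 − 61.6000)²/61.6000 = 9.6649
  (17 − 18.4500)²/18.4500 = 0.1140
  (24 − 22.5500)²/22.5500 = 0.0932
χ² = 1.1309 + 0.9253 + 6.1869 + 5.0620 + 11.8127 + 9.6649 + 0.1140 + 0.0932 = 34.990

34.990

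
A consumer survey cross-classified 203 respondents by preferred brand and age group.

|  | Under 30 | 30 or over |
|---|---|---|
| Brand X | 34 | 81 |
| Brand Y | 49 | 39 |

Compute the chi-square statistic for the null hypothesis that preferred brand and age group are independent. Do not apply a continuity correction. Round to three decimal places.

14.069

Row totals: 115, 88. Column totals: 83, 120. Grand total N = 203.
Expected counts (row total × column total / N):
  Brand X, Under 30: 115×83/203 = 47.0197
  Brand X, 30 or over: 115×120/203 = 67.9803
  Brand Y, Under 30: 88×83/203 = 35.9803
  Brand Y, 30 or over: 88×120/203 = 52.0197
Contributions (O − E)²/E:
  (34 − 47.0197)²/47.0197 = 3.6051
  (81 − 67.9803)²/67.9803 = 2.4936
  (49 − 35.9803)²/35.9803 = 4.7113
  (39 − 52.0197)²/52.0197 = 3.2586
χ² = 3.6051 + 2.4936 + 4.7113 + 3.2586 = 14.069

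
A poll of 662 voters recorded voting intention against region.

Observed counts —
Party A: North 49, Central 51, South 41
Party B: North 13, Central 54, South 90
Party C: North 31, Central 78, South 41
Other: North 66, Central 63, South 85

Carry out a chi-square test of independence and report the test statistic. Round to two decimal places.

Row totals: 141, 157, 150, 214. Column totals: 159, 246, 257. Grand total N = 662.
Expected counts (row total × column total / N):
  Party A, North: 141×159/662 = 33.866
  Party A, Central: 141×246/662 = 52.396
  Party A, South: 141×257/662 = 54.739
  Party B, North: 157×159/662 = 37.708
  Party B, Central: 157×246/662 = 58.341
  Party B, South: 157×257/662 = 60.950
  Party C, North: 150×159/662 = 36.027
  Party C, Central: 150×246/662 = 55.740
  Party C, South: 150×257/662 = 58.233
  Other, North: 214×159/662 = 51.399
  Other, Central: 214×246/662 = 79.523
  Other, South: 214×257/662 = 83.079
Contributions (O − E)²/E:
  (49 − 33.866)²/33.866 = 6.7631
  (51 − 52.396)²/52.396 = 0.0372
  (41 − 54.739)²/54.739 = 3.4484
  (13 − 37.708)²/37.708 = 16.1898
  (54 − 58.341)²/58.341 = 0.3230
  (90 − 60.950)²/60.950 = 13.8458
  (31 − 36.027)²/36.027 = 0.7014
  (78 − 55.740)²/55.740 = 8.8896
  (41 − 58.233)²/58.233 = 5.0998
  (66 − 51.399)²/51.399 = 4.1477
  (63 − 79.523)²/79.523 = 3.4331
  (85 − 83.079)²/83.079 = 0.0444
χ² = 6.7631 + 0.0372 + 3.4484 + 16.1898 + 0.3230 + 13.8458 + 0.7014 + 8.8896 + 5.0998 + 4.1477 + 3.4331 + 0.0444 = 62.92

62.92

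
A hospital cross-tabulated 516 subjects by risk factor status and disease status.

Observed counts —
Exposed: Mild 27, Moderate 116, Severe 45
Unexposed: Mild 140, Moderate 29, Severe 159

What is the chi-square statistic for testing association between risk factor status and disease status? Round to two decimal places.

Row totals: 188, 328. Column totals: 167, 145, 204. Grand total N = 516.
Expected counts (row total × column total / N):
  Exposed, Mild: 188×167/516 = 60.8450
  Exposed, Moderate: 188×145/516 = 52.8295
  Exposed, Severe: 188×204/516 = 74.3256
  Unexposed, Mild: 328×167/516 = 106.1550
  Unexposed, Moderate: 328×145/516 = 92.1705
  Unexposed, Severe: 328×204/516 = 129.6744
Contributions (O − E)²/E:
  (27 − 60.8450)²/60.8450 = 18.8263
  (116 − 52.8295)²/52.8295 = 75.5357
  (45 − 74.3256)²/74.3256 = 11.5706
  (140 − 106.1550)²/106.1550 = 10.7907
  (29 − 92.1705)²/92.1705 = 43.2949
  (159 − 129.6744)²/129.6744 = 6.6319
χ² = 18.8263 + 75.5357 + 11.5706 + 10.7907 + 43.2949 + 6.6319 = 166.65

166.65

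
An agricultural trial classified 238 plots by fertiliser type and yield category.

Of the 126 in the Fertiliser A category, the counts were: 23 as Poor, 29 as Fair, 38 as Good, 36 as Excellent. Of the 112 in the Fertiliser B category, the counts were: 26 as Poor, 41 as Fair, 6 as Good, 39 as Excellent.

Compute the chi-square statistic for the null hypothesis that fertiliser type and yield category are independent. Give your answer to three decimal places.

24.896

Row totals: 126, 112. Column totals: 49, 70, 44, 75. Grand total N = 238.
Expected counts (row total × column total / N):
  Fertiliser A, Poor: 126×49/238 = 25.9412
  Fertiliser A, Fair: 126×70/238 = 37.0588
  Fertiliser A, Good: 126×44/238 = 23.2941
  Fertiliser A, Excellent: 126×75/238 = 39.7059
  Fertiliser B, Poor: 112×49/238 = 23.0588
  Fertiliser B, Fair: 112×70/238 = 32.9412
  Fertiliser B, Good: 112×44/238 = 20.7059
  Fertiliser B, Excellent: 112×75/238 = 35.2941
Contributions (O − E)²/E:
  (23 − 25.9412)²/25.9412 = 0.3335
  (29 − 37.0588)²/37.0588 = 1.7525
  (38 − 23.2941)²/23.2941 = 9.2840
  (36 − 39.7059)²/39.7059 = 0.3459
  (26 − 23.0588)²/23.0588 = 0.3752
  (41 − 32.9412)²/32.9412 = 1.9715
  (6 − 20.7059)²/20.7059 = 10.4445
  (39 − 35.2941)²/35.2941 = 0.3891
χ² = 0.3335 + 1.7525 + 9.2840 + 0.3459 + 0.3752 + 1.9715 + 10.4445 + 0.3891 = 24.896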